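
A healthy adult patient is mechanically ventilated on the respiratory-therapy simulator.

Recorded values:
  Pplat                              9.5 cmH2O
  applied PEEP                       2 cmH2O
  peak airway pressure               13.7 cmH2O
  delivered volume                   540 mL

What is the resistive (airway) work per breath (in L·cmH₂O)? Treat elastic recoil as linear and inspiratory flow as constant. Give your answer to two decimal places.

With constant inspiratory flow the resistive pressure is constant at PIP − Pplat = 13.7 − 9.5 = 4.2 cmH2O, so resistive work = 4.2 × 0.540 = 2.268 L·cmH2O.

2.27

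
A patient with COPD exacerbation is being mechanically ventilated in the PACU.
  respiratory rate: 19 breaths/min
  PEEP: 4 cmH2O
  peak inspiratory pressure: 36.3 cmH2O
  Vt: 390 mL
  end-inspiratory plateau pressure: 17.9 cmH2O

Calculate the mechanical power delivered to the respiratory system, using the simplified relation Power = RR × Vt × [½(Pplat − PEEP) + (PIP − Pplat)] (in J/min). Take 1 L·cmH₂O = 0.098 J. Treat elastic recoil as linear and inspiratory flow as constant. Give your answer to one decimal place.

18.4

Per-breath work = Vt × [½(Pplat−PEEP) + (PIP−Pplat)] = 0.390 × [0.5×13.9 + 18.4] = 0.390 × 25.35 = 9.887 L·cmH2O.
Power = 19 × 9.887 = 187.85 L·cmH2O/min.
× 0.098 J/(L·cmH2O) → 18.409 J/min.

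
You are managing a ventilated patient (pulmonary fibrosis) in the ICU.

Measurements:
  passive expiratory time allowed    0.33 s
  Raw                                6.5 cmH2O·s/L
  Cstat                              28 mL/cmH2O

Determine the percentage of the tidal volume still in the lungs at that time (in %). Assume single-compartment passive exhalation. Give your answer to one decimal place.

16.3

τ = R × C = 6.5 × 28 mL/cmH2O = 6.5 × 0.028 L/cmH2O = 0.182 s.
Passive exhalation: V(t)/V₀ = e^(−t/τ) = e^(−0.33/0.182) = 0.1631.
Fraction remaining = 0.1631 → 16.31%.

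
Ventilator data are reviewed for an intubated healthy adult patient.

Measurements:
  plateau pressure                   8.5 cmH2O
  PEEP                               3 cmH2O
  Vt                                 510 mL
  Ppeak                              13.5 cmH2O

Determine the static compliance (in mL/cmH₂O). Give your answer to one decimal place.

Cstat = Vt / (Pplat − PEEP) = 510 / (8.5 − 3) = 510 / 5.5 = 92.727 mL/cmH2O.

92.7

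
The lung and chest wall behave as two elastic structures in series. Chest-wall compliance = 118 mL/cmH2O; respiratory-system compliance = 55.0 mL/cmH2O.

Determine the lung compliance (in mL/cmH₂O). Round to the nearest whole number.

103

1/CL = 1/Crs − 1/Ccw.
1/CL = 1/55.0 − 1/118 = 0.009707.
CL = 103.02 mL/cmH2O.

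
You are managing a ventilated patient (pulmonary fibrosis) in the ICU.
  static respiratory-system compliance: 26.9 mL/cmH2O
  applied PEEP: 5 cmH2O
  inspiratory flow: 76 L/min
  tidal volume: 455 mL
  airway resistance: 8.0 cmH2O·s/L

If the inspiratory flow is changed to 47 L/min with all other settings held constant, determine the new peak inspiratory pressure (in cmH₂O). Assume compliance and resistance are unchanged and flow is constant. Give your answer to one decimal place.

Flow: 76 L/min ÷ 60 = 1.2667 L/s.
New flow: 47 L/min ÷ 60 = 0.7833 L/s.
PIP = Vt/C + R·V̇ + PEEP (constant-flow equation of motion).
Only the resistive term changes: ΔPIP = R × ΔV̇ = 8.0 × (0.7833 − 1.2667) = 8.0 × -0.4834 = -3.867 cmH2O.
Original PIP = 455/26.9 + 8.0×1.2667 + 5 = 32.048 cmH2O; new PIP = 32.048 + (-3.867) = 28.181 cmH2O.

28.2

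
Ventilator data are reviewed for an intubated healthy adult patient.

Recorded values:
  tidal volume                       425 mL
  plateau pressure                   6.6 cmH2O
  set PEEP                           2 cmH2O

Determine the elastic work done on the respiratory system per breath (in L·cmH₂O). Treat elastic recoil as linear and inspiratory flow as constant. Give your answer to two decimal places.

0.98

Elastic work ≈ ½ × (Pplat − PEEP) × Vt = 0.5 × (6.6 − 2) × 0.425 L = 0.5 × 4.6 × 0.425 = 0.9775 L·cmH2O.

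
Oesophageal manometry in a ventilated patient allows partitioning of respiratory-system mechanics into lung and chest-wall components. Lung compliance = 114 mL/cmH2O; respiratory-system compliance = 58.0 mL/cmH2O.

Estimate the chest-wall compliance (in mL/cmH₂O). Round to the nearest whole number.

118

1/Ccw = 1/Crs − 1/CL.
1/Ccw = 1/58.0 − 1/114 = 0.008469.
Ccw = 118.08 mL/cmH2O.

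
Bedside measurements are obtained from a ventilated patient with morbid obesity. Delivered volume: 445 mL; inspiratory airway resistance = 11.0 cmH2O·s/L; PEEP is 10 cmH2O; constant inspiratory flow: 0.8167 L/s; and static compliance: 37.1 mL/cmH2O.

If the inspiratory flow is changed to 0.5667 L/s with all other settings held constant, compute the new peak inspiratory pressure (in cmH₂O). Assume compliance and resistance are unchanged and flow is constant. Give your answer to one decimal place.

28.2

PIP = Vt/C + R·V̇ + PEEP (constant-flow equation of motion).
Only the resistive term changes: ΔPIP = R × ΔV̇ = 11.0 × (0.5667 − 0.8167) = 11.0 × -0.25 = -2.75 cmH2O.
Original PIP = 445/37.1 + 11.0×0.8167 + 10 = 30.978 cmH2O; new PIP = 30.978 + (-2.75) = 28.228 cmH2O.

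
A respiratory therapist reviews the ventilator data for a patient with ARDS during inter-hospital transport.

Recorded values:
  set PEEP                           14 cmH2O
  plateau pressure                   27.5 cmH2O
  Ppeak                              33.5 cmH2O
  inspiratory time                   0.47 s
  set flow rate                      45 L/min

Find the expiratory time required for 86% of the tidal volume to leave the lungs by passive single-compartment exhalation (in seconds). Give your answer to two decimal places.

Flow: 45 L/min ÷ 60 = 0.75 L/s.
Vt = flow × Ti = 0.75 L/s × 0.47 s × 1000 mL/L = 352.5 mL.
R = (PIP − Pplat)/V̇ = (33.5 − 27.5) / 0.75 = 6.0/0.75 = 8.0 cmH2O·s/L.
C = Vt/(Pplat − PEEP) = 352.5 / (27.5 − 14) = 352.5/13.5 = 26.111 mL/cmH2O.
τ = R × C = 8.0 × 0.02611 L/cmH2O = 0.2089 s.
t = −τ·ln(1 − 0.86) = −0.2089·ln(0.14) = 0.4107 s.

0.41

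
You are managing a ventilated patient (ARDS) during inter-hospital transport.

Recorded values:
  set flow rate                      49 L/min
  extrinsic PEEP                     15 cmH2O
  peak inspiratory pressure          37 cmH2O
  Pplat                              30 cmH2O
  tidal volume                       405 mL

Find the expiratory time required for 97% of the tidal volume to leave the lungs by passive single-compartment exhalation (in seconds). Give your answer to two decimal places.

Flow: 49 L/min ÷ 60 = 0.8167 L/s.
R = (PIP − Pplat)/V̇ = (37 − 30) / 0.8167 = 7.0/0.8167 = 8.571 cmH2O·s/L.
C = Vt/(Pplat − PEEP) = 405.0 / (30 − 15) = 405.0/15.0 = 27.0 mL/cmH2O.
τ = R × C = 8.571 × 0.027 L/cmH2O = 0.2314 s.
t = −τ·ln(1 − 0.97) = −0.2314·ln(0.03) = 0.8114 s.

0.81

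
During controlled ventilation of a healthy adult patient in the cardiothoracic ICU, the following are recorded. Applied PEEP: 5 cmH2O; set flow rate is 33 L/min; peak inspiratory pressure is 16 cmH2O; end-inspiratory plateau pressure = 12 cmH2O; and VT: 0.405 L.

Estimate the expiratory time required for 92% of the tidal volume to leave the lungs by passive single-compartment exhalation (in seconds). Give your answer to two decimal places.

Flow: 33 L/min ÷ 60 = 0.55 L/s.
R = (PIP − Pplat)/V̇ = (16 − 12) / 0.55 = 4.0/0.55 = 7.273 cmH2O·s/L.
C = Vt/(Pplat − PEEP) = 405.0 / (12 − 5) = 405.0/7.0 = 57.857 mL/cmH2O.
τ = R × C = 7.273 × 0.05786 L/cmH2O = 0.4208 s.
t = −τ·ln(1 − 0.92) = −0.4208·ln(0.08) = 1.063 s.

1.06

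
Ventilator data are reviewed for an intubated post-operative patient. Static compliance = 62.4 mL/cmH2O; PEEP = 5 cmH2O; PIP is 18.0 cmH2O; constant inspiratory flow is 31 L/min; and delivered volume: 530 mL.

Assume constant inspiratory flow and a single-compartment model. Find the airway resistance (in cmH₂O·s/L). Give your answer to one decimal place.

8.7

Flow: 31 L/min ÷ 60 = 0.5167 L/s.
Equation of motion (constant flow): PIP = Vt/C + R·V̇ + PEEP.
R·V̇ = PIP − Vt/C − PEEP = 18.0 − 530/62.4 − 5 = 18.0 − 8.494 − 5 = 4.506 cmH2O.
R = 4.506 / 0.5167 = 8.721 cmH2O·s/L.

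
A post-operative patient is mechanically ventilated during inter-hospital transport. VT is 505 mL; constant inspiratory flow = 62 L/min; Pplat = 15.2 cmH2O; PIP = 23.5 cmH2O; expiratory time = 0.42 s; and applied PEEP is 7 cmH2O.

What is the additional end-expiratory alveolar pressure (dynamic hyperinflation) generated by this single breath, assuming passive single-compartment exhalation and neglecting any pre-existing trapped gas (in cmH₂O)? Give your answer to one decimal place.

Flow: 62 L/min ÷ 60 = 1.0333 L/s.
R = (PIP − Pplat)/V̇ = (23.5 − 15.2) / 1.0333 = 8.3/1.0333 = 8.033 cmH2O·s/L.
C = Vt/(Pplat − PEEP) = 505.0 / (15.2 − 7) = 505.0/8.2 = 61.585 mL/cmH2O.
τ = R × C = 8.033 × 0.06159 L/cmH2O = 0.4948 s.
Fraction remaining = e^(−Te/τ) = e^(−0.42/0.4948) = 0.4279; trapped volume = 505.0 × 0.4279 = 216.09 mL.
Additional alveolar pressure from trapping ≈ V_trapped / C = 216.09 / 61.585 = 3.509 cmH2O.

3.5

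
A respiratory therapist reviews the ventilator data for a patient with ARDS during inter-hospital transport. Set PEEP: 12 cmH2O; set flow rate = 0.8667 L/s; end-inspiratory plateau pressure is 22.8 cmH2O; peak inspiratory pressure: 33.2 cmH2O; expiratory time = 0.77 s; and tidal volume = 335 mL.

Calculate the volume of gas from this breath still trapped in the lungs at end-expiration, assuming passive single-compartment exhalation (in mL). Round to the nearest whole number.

42

R = (PIP − Pplat)/V̇ = (33.2 − 22.8) / 0.8667 = 10.4/0.8667 = 12.0 cmH2O·s/L.
C = Vt/(Pplat − PEEP) = 335.0 / (22.8 − 12) = 335.0/10.8 = 31.019 mL/cmH2O.
τ = R × C = 12.0 × 0.03102 L/cmH2O = 0.3722 s.
Fraction remaining = e^(−Te/τ) = e^(−0.77/0.3722) = 0.1263.
Trapped volume = 335.0 × 0.1263 = 42.311 mL.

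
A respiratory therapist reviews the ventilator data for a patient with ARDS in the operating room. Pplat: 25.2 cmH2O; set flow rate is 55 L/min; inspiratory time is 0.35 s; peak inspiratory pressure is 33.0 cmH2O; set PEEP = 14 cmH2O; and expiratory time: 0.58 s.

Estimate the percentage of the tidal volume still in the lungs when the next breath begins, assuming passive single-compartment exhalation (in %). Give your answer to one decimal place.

Flow: 55 L/min ÷ 60 = 0.9167 L/s.
Vt = flow × Ti = 0.9167 L/s × 0.35 s × 1000 mL/L = 320.85 mL.
R = (PIP − Pplat)/V̇ = (33.0 − 25.2) / 0.9167 = 7.8/0.9167 = 8.509 cmH2O·s/L.
C = Vt/(Pplat − PEEP) = 320.85 / (25.2 − 14) = 320.85/11.2 = 28.647 mL/cmH2O.
τ = R × C = 8.509 × 0.02865 L/cmH2O = 0.2438 s.
Fraction remaining at end-expiration = e^(−Te/τ) = e^(−0.58/0.2438) = 0.09264 → 9.264%.

9.3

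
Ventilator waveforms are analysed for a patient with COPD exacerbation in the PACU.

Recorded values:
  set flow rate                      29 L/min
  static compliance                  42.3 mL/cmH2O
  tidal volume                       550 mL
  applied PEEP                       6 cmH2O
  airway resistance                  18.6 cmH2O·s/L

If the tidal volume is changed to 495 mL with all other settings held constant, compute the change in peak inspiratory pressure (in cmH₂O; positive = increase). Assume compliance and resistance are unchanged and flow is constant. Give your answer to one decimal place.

PIP = Vt/C + R·V̇ + PEEP (constant-flow equation of motion).
Only the elastic term changes: ΔPIP = ΔVt / C = (495 − 550) / 42.3 = -1.3 cmH2O.

-1.3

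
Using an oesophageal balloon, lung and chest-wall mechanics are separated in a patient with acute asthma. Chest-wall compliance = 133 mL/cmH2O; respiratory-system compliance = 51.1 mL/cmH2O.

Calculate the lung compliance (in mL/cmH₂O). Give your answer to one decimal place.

1/CL = 1/Crs − 1/Ccw.
1/CL = 1/51.1 − 1/133 = 0.01205.
CL = 82.988 mL/cmH2O.

83.0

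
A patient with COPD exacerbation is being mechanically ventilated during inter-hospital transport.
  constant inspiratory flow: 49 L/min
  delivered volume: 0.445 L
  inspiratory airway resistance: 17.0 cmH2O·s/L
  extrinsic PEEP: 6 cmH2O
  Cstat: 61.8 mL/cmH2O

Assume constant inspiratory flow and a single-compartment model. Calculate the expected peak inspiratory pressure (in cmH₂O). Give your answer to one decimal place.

27.1

Flow: 49 L/min ÷ 60 = 0.8167 L/s.
Equation of motion (constant flow): PIP = Vt/C + R·V̇ + PEEP.
PIP = 445/61.8 + 17.0×0.8167 + 6 = 7.201 + 13.884 + 6 = 27.085 cmH2O.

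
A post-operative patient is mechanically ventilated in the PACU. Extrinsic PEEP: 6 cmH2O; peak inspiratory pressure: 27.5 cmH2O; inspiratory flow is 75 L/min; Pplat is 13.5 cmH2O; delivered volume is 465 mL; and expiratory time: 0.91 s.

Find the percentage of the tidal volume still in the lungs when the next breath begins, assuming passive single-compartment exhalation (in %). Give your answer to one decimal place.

Flow: 75 L/min ÷ 60 = 1.25 L/s.
R = (PIP − Pplat)/V̇ = (27.5 − 13.5) / 1.25 = 14.0/1.25 = 11.2 cmH2O·s/L.
C = Vt/(Pplat − PEEP) = 465.0 / (13.5 − 6) = 465.0/7.5 = 62.0 mL/cmH2O.
τ = R × C = 11.2 × 0.062 L/cmH2O = 0.6944 s.
Fraction remaining at end-expiration = e^(−Te/τ) = e^(−0.91/0.6944) = 0.2697 → 26.97%.

27.0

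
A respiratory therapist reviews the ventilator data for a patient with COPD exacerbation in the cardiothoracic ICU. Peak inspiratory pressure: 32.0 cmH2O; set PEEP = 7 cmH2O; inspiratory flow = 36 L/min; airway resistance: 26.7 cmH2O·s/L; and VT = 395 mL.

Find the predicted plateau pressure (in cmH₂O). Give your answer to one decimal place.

16.0

Flow: 36 L/min ÷ 60 = 0.6 L/s.
Pplat = PIP − Raw × flow = 32.0 − 26.7 × 0.6 = 32.0 − 16.02 = 15.98 cmH2O.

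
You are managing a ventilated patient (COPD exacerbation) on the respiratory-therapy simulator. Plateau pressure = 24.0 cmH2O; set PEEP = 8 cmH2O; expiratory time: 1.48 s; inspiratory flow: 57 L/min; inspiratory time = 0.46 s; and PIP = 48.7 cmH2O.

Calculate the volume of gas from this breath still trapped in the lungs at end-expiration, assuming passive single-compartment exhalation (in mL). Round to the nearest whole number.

54

Flow: 57 L/min ÷ 60 = 0.95 L/s.
Vt = flow × Ti = 0.95 L/s × 0.46 s × 1000 mL/L = 437.0 mL.
R = (PIP − Pplat)/V̇ = (48.7 − 24.0) / 0.95 = 24.7/0.95 = 26.0 cmH2O·s/L.
C = Vt/(Pplat − PEEP) = 437.0 / (24.0 − 8) = 437.0/16.0 = 27.313 mL/cmH2O.
τ = R × C = 26.0 × 0.02731 L/cmH2O = 0.7101 s.
Fraction remaining = e^(−Te/τ) = e^(−1.48/0.7101) = 0.1244.
Trapped volume = 437.0 × 0.1244 = 54.363 mL.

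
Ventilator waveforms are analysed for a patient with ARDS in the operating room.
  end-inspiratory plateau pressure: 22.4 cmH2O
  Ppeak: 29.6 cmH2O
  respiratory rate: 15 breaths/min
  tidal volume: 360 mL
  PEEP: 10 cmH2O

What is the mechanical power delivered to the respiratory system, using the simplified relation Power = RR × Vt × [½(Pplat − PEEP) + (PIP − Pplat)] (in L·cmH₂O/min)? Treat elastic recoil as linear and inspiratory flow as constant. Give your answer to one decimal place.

Per-breath work = Vt × [½(Pplat−PEEP) + (PIP−Pplat)] = 0.360 × [0.5×12.4 + 7.2] = 0.360 × 13.4 = 4.824 L·cmH2O.
Power = 15 × 4.824 = 72.36 L·cmH2O/min.

72.4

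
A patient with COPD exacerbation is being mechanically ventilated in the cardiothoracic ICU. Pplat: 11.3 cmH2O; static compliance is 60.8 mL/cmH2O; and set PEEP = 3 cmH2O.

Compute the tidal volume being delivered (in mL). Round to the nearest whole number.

Vt = Cstat × (Pplat − PEEP) = 60.8 × (11.3 − 3) = 60.8 × 8.3 = 504.64 mL.

505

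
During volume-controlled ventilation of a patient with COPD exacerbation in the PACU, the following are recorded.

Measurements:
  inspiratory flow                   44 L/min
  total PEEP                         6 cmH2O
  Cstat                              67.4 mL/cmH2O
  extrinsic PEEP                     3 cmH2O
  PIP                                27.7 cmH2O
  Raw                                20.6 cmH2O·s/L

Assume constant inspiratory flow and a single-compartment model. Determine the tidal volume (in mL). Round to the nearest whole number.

444

Flow: 44 L/min ÷ 60 = 0.7333 L/s.
Total PEEP = 6 cmH2O (set 3 + intrinsic 3); this is the baseline alveolar pressure.
Equation of motion (constant flow): PIP = Vt/C + R·V̇ + PEEP.
Vt/C = PIP − R·V̇ − PEEP = 27.7 − 15.106 − 6 = 6.594 cmH2O.
Vt = C × 6.594 = 67.4 × 6.594 = 444.44 mL.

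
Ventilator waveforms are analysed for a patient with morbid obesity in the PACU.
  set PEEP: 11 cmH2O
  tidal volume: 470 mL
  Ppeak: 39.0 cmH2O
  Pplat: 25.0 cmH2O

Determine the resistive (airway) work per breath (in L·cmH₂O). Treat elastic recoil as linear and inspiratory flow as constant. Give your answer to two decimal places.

With constant inspiratory flow the resistive pressure is constant at PIP − Pplat = 39.0 − 25.0 = 14.0 cmH2O, so resistive work = 14.0 × 0.470 = 6.58 L·cmH2O.

6.58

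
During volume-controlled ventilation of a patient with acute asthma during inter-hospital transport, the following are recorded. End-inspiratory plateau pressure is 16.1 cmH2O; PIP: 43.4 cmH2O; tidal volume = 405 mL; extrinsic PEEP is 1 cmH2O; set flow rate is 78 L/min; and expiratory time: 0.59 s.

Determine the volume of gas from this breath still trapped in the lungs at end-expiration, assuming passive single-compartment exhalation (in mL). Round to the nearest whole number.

142

Flow: 78 L/min ÷ 60 = 1.3 L/s.
R = (PIP − Pplat)/V̇ = (43.4 − 16.1) / 1.3 = 27.3/1.3 = 21.0 cmH2O·s/L.
C = Vt/(Pplat − PEEP) = 405.0 / (16.1 − 1) = 405.0/15.1 = 26.821 mL/cmH2O.
τ = R × C = 21.0 × 0.02682 L/cmH2O = 0.5632 s.
Fraction remaining = e^(−Te/τ) = e^(−0.59/0.5632) = 0.3508.
Trapped volume = 405.0 × 0.3508 = 142.07 mL.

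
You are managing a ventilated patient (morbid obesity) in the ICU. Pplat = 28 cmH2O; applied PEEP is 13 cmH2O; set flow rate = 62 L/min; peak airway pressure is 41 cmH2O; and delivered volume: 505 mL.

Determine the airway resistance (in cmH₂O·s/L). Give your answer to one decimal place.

12.6

Flow: 62 L/min ÷ 60 = 1.0333 L/s.
Raw = (PIP − Pplat) / flow = (41 − 28) / 1.0333 = 13.0 / 1.0333 = 12.581 cmH2O·s/L.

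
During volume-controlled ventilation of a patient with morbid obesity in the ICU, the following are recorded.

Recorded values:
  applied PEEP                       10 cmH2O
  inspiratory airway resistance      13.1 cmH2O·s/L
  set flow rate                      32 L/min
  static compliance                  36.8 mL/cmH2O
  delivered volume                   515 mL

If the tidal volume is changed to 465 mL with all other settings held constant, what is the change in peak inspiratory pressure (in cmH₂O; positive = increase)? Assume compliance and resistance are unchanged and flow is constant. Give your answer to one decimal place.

PIP = Vt/C + R·V̇ + PEEP (constant-flow equation of motion).
Only the elastic term changes: ΔPIP = ΔVt / C = (465 − 515) / 36.8 = -1.359 cmH2O.

-1.4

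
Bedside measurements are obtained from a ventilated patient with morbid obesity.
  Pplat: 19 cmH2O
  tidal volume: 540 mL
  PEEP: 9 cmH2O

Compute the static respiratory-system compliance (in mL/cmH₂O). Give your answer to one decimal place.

54.0

Cstat = Vt / (Pplat − PEEP) = 540 / (19 − 9) = 540 / 10.0 = 54.0 mL/cmH2O.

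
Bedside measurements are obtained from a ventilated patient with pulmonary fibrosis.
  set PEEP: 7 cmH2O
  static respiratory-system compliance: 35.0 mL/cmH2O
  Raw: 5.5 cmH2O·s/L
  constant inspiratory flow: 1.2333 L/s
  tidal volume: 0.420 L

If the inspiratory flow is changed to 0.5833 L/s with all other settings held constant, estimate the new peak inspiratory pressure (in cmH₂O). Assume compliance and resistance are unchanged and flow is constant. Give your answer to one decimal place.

PIP = Vt/C + R·V̇ + PEEP (constant-flow equation of motion).
Only the resistive term changes: ΔPIP = R × ΔV̇ = 5.5 × (0.5833 − 1.2333) = 5.5 × -0.65 = -3.575 cmH2O.
Original PIP = 420/35.0 + 5.5×1.2333 + 7 = 25.783 cmH2O; new PIP = 25.783 + (-3.575) = 22.208 cmH2O.

22.2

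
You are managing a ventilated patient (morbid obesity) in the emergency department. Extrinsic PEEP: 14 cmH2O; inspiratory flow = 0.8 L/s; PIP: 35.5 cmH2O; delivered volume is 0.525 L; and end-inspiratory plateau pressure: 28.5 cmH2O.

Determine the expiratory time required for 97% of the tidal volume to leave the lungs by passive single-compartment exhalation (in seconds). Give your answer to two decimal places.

R = (PIP − Pplat)/V̇ = (35.5 − 28.5) / 0.8 = 7.0/0.8 = 8.75 cmH2O·s/L.
C = Vt/(Pplat − PEEP) = 525.0 / (28.5 − 14) = 525.0/14.5 = 36.207 mL/cmH2O.
τ = R × C = 8.75 × 0.03621 L/cmH2O = 0.3168 s.
t = −τ·ln(1 − 0.97) = −0.3168·ln(0.03) = 1.111 s.

1.11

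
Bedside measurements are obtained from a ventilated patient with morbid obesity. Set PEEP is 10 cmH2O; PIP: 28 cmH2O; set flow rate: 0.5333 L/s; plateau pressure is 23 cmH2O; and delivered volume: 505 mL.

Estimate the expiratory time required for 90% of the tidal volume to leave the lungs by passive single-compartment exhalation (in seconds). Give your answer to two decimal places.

R = (PIP − Pplat)/V̇ = (28 − 23) / 0.5333 = 5.0/0.5333 = 9.376 cmH2O·s/L.
C = Vt/(Pplat − PEEP) = 505.0 / (23 − 10) = 505.0/13.0 = 38.846 mL/cmH2O.
τ = R × C = 9.376 × 0.03885 L/cmH2O = 0.3643 s.
t = −τ·ln(1 − 0.90) = −0.3643·ln(0.1) = 0.8388 s.

0.84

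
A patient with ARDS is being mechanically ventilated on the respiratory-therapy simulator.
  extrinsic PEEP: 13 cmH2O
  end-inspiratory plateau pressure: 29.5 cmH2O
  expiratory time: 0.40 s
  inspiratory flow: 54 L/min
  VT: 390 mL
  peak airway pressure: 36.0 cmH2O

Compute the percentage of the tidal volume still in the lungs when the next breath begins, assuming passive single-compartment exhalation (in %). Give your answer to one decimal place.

9.6

Flow: 54 L/min ÷ 60 = 0.9 L/s.
R = (PIP − Pplat)/V̇ = (36.0 − 29.5) / 0.9 = 6.5/0.9 = 7.222 cmH2O·s/L.
C = Vt/(Pplat − PEEP) = 390.0 / (29.5 − 13) = 390.0/16.5 = 23.636 mL/cmH2O.
τ = R × C = 7.222 × 0.02364 L/cmH2O = 0.1707 s.
Fraction remaining at end-expiration = e^(−Te/τ) = e^(−0.40/0.1707) = 0.09601 → 9.601%.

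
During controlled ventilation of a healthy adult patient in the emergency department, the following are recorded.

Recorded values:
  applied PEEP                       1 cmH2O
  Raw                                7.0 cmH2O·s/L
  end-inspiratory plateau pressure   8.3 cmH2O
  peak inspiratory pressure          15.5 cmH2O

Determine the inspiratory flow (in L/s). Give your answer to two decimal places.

flow = (PIP − Pplat) / Raw = 7.2 / 7.0 = 1.029 L/s.

1.03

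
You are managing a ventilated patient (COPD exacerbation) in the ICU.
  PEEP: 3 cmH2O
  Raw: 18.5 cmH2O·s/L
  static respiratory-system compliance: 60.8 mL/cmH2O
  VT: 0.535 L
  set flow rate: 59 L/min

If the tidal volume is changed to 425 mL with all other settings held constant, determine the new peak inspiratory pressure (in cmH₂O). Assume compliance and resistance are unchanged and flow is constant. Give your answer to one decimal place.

Flow: 59 L/min ÷ 60 = 0.9833 L/s.
PIP = Vt/C + R·V̇ + PEEP (constant-flow equation of motion).
Only the elastic term changes: ΔPIP = ΔVt / C = (425 − 535) / 60.8 = -1.809 cmH2O.
Original PIP = 535/60.8 + 18.5×0.9833 + 3 = 29.99 cmH2O; new PIP = 29.99 + (-1.809) = 28.181 cmH2O.

28.2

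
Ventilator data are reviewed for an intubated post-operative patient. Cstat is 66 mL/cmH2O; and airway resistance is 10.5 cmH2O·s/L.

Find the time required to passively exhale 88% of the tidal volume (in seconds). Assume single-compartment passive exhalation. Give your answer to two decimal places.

1.47

τ = R × C = 10.5 × 66 mL/cmH2O = 10.5 × 0.066 L/cmH2O = 0.693 s.
Exhaled fraction f = 1 − e^(−t/τ) → t = −τ·ln(1 − f) = −0.693·ln(0.12) = 1.469 s.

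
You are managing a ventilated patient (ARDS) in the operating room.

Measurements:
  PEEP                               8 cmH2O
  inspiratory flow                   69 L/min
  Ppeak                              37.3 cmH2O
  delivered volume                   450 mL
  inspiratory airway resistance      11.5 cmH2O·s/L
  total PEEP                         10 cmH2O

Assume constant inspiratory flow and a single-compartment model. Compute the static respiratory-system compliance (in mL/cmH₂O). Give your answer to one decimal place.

32.0

Flow: 69 L/min ÷ 60 = 1.15 L/s.
Total PEEP = 10 cmH2O (set 8 + intrinsic 2); this is the baseline alveolar pressure.
Equation of motion (constant flow): PIP = Vt/C + R·V̇ + PEEP.
Vt/C = PIP − R·V̇ − PEEP = 37.3 − 11.5×1.15 − 10 = 37.3 − 13.225 − 10 = 14.075 cmH2O.
C = Vt / 14.075 = 450 / 14.075 = 31.972 mL/cmH2O.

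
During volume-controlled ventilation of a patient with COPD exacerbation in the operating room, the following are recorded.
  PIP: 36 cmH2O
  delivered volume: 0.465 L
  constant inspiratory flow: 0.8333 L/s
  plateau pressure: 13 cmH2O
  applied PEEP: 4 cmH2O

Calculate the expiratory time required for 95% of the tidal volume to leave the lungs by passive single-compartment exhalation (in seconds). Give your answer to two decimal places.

4.27

R = (PIP − Pplat)/V̇ = (36 − 13) / 0.8333 = 23.0/0.8333 = 27.601 cmH2O·s/L.
C = Vt/(Pplat − PEEP) = 465.0 / (13 − 4) = 465.0/9.0 = 51.667 mL/cmH2O.
τ = R × C = 27.601 × 0.05167 L/cmH2O = 1.426 s.
t = −τ·ln(1 − 0.95) = −1.426·ln(0.05) = 4.272 s.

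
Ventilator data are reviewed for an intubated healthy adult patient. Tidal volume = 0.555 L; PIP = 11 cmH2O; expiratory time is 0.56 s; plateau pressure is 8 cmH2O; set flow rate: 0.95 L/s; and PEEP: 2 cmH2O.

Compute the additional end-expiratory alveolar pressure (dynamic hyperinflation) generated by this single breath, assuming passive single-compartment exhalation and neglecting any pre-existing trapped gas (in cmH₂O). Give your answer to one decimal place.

R = (PIP − Pplat)/V̇ = (11 − 8) / 0.95 = 3.0/0.95 = 3.158 cmH2O·s/L.
C = Vt/(Pplat − PEEP) = 555.0 / (8 − 2) = 555.0/6.0 = 92.5 mL/cmH2O.
τ = R × C = 3.158 × 0.0925 L/cmH2O = 0.2921 s.
Fraction remaining = e^(−Te/τ) = e^(−0.56/0.2921) = 0.147; trapped volume = 555.0 × 0.147 = 81.585 mL.
Additional alveolar pressure from trapping ≈ V_trapped / C = 81.585 / 92.5 = 0.882 cmH2O.

0.9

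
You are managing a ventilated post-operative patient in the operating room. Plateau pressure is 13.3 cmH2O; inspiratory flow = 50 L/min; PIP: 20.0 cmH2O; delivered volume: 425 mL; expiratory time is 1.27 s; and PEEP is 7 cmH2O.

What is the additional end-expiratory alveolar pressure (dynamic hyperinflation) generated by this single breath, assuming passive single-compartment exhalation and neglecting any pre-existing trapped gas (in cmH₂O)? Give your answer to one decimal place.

Flow: 50 L/min ÷ 60 = 0.8333 L/s.
R = (PIP − Pplat)/V̇ = (20.0 − 13.3) / 0.8333 = 6.7/0.8333 = 8.04 cmH2O·s/L.
C = Vt/(Pplat − PEEP) = 425.0 / (13.3 − 7) = 425.0/6.3 = 67.46 mL/cmH2O.
τ = R × C = 8.04 × 0.06746 L/cmH2O = 0.5424 s.
Fraction remaining = e^(−Te/τ) = e^(−1.27/0.5424) = 0.09619; trapped volume = 425.0 × 0.09619 = 40.881 mL.
Additional alveolar pressure from trapping ≈ V_trapped / C = 40.881 / 67.46 = 0.606 cmH2O.

0.6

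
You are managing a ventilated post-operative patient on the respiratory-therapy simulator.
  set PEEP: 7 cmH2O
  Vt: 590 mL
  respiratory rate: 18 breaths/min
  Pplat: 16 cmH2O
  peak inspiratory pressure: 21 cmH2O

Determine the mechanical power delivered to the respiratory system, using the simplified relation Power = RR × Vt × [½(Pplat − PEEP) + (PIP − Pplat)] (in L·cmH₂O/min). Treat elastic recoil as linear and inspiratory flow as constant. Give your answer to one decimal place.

100.9

Per-breath work = Vt × [½(Pplat−PEEP) + (PIP−Pplat)] = 0.590 × [0.5×9.0 + 5.0] = 0.590 × 9.5 = 5.605 L·cmH2O.
Power = 18 × 5.605 = 100.89 L·cmH2O/min.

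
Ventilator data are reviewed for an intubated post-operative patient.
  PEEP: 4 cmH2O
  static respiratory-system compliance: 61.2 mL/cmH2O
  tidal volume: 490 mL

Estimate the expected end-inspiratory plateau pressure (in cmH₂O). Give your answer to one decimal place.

Pplat = PEEP + Vt / Cstat = 4 + 490 / 61.2 = 4 + 8.007 = 12.007 cmH2O.

12.0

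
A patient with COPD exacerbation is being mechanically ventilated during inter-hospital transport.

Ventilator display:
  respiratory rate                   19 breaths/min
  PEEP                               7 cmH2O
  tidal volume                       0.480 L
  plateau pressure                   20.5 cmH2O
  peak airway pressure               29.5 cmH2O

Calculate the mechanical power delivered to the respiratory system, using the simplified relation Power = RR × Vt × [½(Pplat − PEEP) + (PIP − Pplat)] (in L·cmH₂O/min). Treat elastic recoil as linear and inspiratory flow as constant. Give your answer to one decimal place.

Per-breath work = Vt × [½(Pplat−PEEP) + (PIP−Pplat)] = 0.480 × [0.5×13.5 + 9.0] = 0.480 × 15.75 = 7.56 L·cmH2O.
Power = 19 × 7.56 = 143.64 L·cmH2O/min.

143.6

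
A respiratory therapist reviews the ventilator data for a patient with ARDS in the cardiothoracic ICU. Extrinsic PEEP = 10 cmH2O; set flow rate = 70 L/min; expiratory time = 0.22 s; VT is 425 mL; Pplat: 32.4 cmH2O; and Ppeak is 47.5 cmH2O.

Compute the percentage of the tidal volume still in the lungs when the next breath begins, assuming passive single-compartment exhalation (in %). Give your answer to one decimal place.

Flow: 70 L/min ÷ 60 = 1.1667 L/s.
R = (PIP − Pplat)/V̇ = (47.5 − 32.4) / 1.1667 = 15.1/1.1667 = 12.942 cmH2O·s/L.
C = Vt/(Pplat − PEEP) = 425.0 / (32.4 − 10) = 425.0/22.4 = 18.973 mL/cmH2O.
τ = R × C = 12.942 × 0.01897 L/cmH2O = 0.2455 s.
Fraction remaining at end-expiration = e^(−Te/τ) = e^(−0.22/0.2455) = 0.4081 → 40.81%.

40.8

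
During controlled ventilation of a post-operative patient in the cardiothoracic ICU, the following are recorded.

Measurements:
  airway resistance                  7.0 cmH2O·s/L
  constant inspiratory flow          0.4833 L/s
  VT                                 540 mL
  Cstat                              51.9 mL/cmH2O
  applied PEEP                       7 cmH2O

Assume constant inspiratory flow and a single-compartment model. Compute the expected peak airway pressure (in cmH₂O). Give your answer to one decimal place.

20.8

Equation of motion (constant flow): PIP = Vt/C + R·V̇ + PEEP.
PIP = 540/51.9 + 7.0×0.4833 + 7 = 10.405 + 3.383 + 7 = 20.788 cmH2O.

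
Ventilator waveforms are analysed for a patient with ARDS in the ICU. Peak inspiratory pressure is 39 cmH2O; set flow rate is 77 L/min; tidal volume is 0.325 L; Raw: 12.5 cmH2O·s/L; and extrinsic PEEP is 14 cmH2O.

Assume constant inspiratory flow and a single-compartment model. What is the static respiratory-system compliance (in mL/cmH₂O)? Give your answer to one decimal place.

36.3

Flow: 77 L/min ÷ 60 = 1.2833 L/s.
Equation of motion (constant flow): PIP = Vt/C + R·V̇ + PEEP.
Vt/C = PIP − R·V̇ − PEEP = 39 − 12.5×1.2833 − 14 = 39 − 16.041 − 14 = 8.959 cmH2O.
C = Vt / 8.959 = 325 / 8.959 = 36.276 mL/cmH2O.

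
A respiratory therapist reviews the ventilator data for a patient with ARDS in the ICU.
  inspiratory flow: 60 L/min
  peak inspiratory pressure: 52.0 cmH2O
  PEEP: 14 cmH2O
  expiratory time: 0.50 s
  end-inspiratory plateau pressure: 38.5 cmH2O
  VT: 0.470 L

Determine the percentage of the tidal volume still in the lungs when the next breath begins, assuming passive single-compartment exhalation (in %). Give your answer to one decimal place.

14.5

Flow: 60 L/min ÷ 60 = 1 L/s.
R = (PIP − Pplat)/V̇ = (52.0 − 38.5) / 1 = 13.5/1 = 13.5 cmH2O·s/L.
C = Vt/(Pplat − PEEP) = 470.0 / (38.5 − 14) = 470.0/24.5 = 19.184 mL/cmH2O.
τ = R × C = 13.5 × 0.01918 L/cmH2O = 0.2589 s.
Fraction remaining at end-expiration = e^(−Te/τ) = e^(−0.50/0.2589) = 0.145 → 14.5%.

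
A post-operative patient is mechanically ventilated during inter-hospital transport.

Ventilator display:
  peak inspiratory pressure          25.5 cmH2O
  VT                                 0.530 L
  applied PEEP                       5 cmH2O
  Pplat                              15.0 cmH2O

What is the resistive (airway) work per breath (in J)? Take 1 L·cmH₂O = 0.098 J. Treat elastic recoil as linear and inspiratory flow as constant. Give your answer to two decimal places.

With constant inspiratory flow the resistive pressure is constant at PIP − Pplat = 25.5 − 15.0 = 10.5 cmH2O, so resistive work = 10.5 × 0.530 = 5.565 L·cmH2O.
× 0.098 J/(L·cmH2O) → 0.5454 J.

0.55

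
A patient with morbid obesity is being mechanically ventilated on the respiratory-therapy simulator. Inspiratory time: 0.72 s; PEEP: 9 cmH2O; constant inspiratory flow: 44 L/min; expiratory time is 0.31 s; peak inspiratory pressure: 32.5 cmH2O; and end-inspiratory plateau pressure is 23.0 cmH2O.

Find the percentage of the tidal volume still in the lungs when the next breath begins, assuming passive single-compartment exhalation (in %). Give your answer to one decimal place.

Flow: 44 L/min ÷ 60 = 0.7333 L/s.
Vt = flow × Ti = 0.7333 L/s × 0.72 s × 1000 mL/L = 527.98 mL.
R = (PIP − Pplat)/V̇ = (32.5 − 23.0) / 0.7333 = 9.5/0.7333 = 12.955 cmH2O·s/L.
C = Vt/(Pplat − PEEP) = 527.98 / (23.0 − 9) = 527.98/14.0 = 37.713 mL/cmH2O.
τ = R × C = 12.955 × 0.03771 L/cmH2O = 0.4885 s.
Fraction remaining at end-expiration = e^(−Te/τ) = e^(−0.31/0.4885) = 0.5301 → 53.01%.

53.0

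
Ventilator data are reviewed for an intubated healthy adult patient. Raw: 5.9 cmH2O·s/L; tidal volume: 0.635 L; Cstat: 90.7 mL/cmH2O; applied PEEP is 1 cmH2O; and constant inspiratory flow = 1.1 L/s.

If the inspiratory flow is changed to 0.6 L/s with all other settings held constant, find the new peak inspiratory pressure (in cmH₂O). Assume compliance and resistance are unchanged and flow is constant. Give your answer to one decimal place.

11.5

PIP = Vt/C + R·V̇ + PEEP (constant-flow equation of motion).
Only the resistive term changes: ΔPIP = R × ΔV̇ = 5.9 × (0.6 − 1.1) = 5.9 × -0.5 = -2.95 cmH2O.
Original PIP = 635/90.7 + 5.9×1.1 + 1 = 14.491 cmH2O; new PIP = 14.491 + (-2.95) = 11.541 cmH2O.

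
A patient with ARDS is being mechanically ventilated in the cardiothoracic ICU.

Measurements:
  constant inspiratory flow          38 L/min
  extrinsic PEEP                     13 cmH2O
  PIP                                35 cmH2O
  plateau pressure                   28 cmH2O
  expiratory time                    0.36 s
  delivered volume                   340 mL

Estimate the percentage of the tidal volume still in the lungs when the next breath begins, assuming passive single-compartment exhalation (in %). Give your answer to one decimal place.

23.8

Flow: 38 L/min ÷ 60 = 0.6333 L/s.
R = (PIP − Pplat)/V̇ = (35 − 28) / 0.6333 = 7.0/0.6333 = 11.053 cmH2O·s/L.
C = Vt/(Pplat − PEEP) = 340.0 / (28 − 13) = 340.0/15.0 = 22.667 mL/cmH2O.
τ = R × C = 11.053 × 0.02267 L/cmH2O = 0.2506 s.
Fraction remaining at end-expiration = e^(−Te/τ) = e^(−0.36/0.2506) = 0.2377 → 23.77%.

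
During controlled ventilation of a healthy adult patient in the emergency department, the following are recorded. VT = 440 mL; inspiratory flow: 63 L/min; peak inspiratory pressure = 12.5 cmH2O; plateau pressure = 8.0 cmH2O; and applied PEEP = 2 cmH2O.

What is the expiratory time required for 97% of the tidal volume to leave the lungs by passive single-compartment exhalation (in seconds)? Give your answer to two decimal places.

Flow: 63 L/min ÷ 60 = 1.05 L/s.
R = (PIP − Pplat)/V̇ = (12.5 − 8.0) / 1.05 = 4.5/1.05 = 4.286 cmH2O·s/L.
C = Vt/(Pplat − PEEP) = 440.0 / (8.0 − 2) = 440.0/6.0 = 73.333 mL/cmH2O.
τ = R × C = 4.286 × 0.07333 L/cmH2O = 0.3143 s.
t = −τ·ln(1 − 0.97) = −0.3143·ln(0.03) = 1.102 s.

1.10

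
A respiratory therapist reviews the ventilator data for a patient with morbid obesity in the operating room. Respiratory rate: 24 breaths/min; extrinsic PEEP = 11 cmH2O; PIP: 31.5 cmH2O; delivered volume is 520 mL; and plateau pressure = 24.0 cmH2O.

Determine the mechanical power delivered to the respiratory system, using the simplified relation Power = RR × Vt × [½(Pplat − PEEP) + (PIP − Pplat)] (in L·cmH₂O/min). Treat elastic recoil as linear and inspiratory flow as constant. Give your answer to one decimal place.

Per-breath work = Vt × [½(Pplat−PEEP) + (PIP−Pplat)] = 0.520 × [0.5×13.0 + 7.5] = 0.520 × 14.0 = 7.28 L·cmH2O.
Power = 24 × 7.28 = 174.72 L·cmH2O/min.

174.7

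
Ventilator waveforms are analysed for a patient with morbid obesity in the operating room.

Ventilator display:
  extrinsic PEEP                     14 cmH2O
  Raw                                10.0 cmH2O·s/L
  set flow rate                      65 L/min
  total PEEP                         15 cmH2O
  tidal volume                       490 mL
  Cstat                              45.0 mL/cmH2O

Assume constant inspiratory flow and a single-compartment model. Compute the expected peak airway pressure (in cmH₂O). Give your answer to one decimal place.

36.7

Flow: 65 L/min ÷ 60 = 1.0833 L/s.
Total PEEP = 15 cmH2O (set 14 + intrinsic 1); this is the baseline alveolar pressure.
Equation of motion (constant flow): PIP = Vt/C + R·V̇ + PEEP.
PIP = 490/45.0 + 10.0×1.0833 + 15 = 10.889 + 10.833 + 15 = 36.722 cmH2O.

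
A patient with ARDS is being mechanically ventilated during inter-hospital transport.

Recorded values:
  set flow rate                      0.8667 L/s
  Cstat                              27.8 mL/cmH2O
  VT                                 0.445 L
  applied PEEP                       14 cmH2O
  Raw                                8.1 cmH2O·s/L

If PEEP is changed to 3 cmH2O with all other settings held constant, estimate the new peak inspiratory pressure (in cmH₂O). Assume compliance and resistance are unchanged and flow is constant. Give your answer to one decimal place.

PIP = Vt/C + R·V̇ + PEEP (constant-flow equation of motion).
Only the baseline term changes: ΔPIP = ΔPEEP = 3 − 14 = -11.0 cmH2O.
Original PIP = 445/27.8 + 8.1×0.8667 + 14 = 37.027 cmH2O; new PIP = 37.027 + (-11.0) = 26.027 cmH2O.

26.0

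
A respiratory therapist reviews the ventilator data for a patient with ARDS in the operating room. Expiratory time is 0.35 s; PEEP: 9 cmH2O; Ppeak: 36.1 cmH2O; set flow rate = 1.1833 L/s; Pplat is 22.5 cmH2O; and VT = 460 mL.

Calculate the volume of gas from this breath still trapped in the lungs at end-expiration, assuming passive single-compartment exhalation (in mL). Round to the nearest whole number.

188

R = (PIP − Pplat)/V̇ = (36.1 − 22.5) / 1.1833 = 13.6/1.1833 = 11.493 cmH2O·s/L.
C = Vt/(Pplat − PEEP) = 460.0 / (22.5 − 9) = 460.0/13.5 = 34.074 mL/cmH2O.
τ = R × C = 11.493 × 0.03407 L/cmH2O = 0.3916 s.
Fraction remaining = e^(−Te/τ) = e^(−0.35/0.3916) = 0.4091.
Trapped volume = 460.0 × 0.4091 = 188.19 mL.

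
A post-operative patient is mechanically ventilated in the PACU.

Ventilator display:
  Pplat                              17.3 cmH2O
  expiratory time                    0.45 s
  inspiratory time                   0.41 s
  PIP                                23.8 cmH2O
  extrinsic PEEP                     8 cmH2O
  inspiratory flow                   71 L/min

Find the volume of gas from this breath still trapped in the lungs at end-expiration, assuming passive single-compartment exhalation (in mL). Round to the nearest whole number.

101

Flow: 71 L/min ÷ 60 = 1.1833 L/s.
Vt = flow × Ti = 1.1833 L/s × 0.41 s × 1000 mL/L = 485.15 mL.
R = (PIP − Pplat)/V̇ = (23.8 − 17.3) / 1.1833 = 6.5/1.1833 = 5.493 cmH2O·s/L.
C = Vt/(Pplat − PEEP) = 485.15 / (17.3 − 8) = 485.15/9.3 = 52.167 mL/cmH2O.
τ = R × C = 5.493 × 0.05217 L/cmH2O = 0.2866 s.
Fraction remaining = e^(−Te/τ) = e^(−0.45/0.2866) = 0.208.
Trapped volume = 485.15 × 0.208 = 100.91 mL.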